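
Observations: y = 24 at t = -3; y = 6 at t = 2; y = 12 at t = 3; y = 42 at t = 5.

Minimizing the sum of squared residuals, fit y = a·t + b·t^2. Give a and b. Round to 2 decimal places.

a = -1.82, b = 2.04

From the data, Σt·t = 47, Σt·t^2 = 133, Σt^2·t^2 = 803.
Right-hand side: Σt·y = 186, Σt^2·y = 1398.
So XᵀX·[a, b]ᵀ = Xᵀy: [[47, 133]; [133, 803]]·[a, b]ᵀ = [186, 1398]ᵀ.
Determinant 47·803 − 133² = 20052.
a = (186·803 − 133·1398)/20052 = -1016/557; b = (47·1398 − 133·186)/20052 = 1138/557.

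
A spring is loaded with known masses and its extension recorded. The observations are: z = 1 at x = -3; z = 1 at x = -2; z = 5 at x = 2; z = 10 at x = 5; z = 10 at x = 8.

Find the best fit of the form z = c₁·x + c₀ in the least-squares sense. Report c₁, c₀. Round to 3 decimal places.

c₁ = 0.942, c₀ = 3.516

From the data, Σx·x = 106, Σx = 10, Σ1 = 5.
For Mᵀz: Σx·z = 135, Σz = 27.
det = 106·5 − 10² = 430.
c₁ = (135·5 − 10·27)/430 = 81/86; c₀ = (106·27 − 10·135)/430 = 756/215.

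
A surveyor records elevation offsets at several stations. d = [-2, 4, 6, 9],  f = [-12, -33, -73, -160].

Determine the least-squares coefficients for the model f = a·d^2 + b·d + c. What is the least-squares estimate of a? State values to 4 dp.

With design matrix X, XᵀX = [[8129, 1001, 137]; [1001, 137, 17]; [137, 17, 4]] and Xᵀf = [-16164, -1986, -278]ᵀ.
Inverting the 3×3 Gram matrix, [a, b, c]ᵀ = [-20715/10484, 3707/10484, -8726/2621]ᵀ.

a = -1.9759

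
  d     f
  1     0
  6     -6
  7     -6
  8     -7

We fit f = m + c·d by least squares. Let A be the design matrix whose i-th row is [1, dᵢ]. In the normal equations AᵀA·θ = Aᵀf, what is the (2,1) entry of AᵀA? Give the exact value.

22

Row 2 ↔ basis d, column 1 ↔ basis 1, so (AᵀA)_{2,1} = Σᵢ d = (1)·(1) + (6)·(1) + (7)·(1) + (8)·(1) = 22.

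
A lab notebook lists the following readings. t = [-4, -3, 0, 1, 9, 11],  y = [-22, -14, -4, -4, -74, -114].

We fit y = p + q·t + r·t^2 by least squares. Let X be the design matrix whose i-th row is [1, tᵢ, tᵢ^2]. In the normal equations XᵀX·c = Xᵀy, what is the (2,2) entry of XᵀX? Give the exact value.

Row 2 ↔ basis t, column 2 ↔ basis t, so (XᵀX)_{2,2} = Σᵢ (t)·(t) = (-4)·(-4) + (-3)·(-3) + (0)·(0) + (1)·(1) + (9)·(9) + (11)·(11) = 228.

228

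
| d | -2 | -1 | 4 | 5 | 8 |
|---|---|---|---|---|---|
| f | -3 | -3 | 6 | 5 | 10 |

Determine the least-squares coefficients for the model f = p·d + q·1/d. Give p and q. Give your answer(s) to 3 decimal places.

p = 1.176, q = 1.733

From the data, Σd·d = 110, Σd·1/d = 5, Σ1/d·1/d = 2189/1600.
Right-hand side: Σd·f = 138, Σ1/d·f = 33/4.
Eliminating q: (2189/1600)·(row 1) − 5·(row 2) gives (20079/160)·p = (2189/1600)·138 − 5·(33/4) = 118041/800, so p = 39347/33465.
Then q = ((33/4) − 5·(39347/33465))/(2189/1600) = 11600/6693.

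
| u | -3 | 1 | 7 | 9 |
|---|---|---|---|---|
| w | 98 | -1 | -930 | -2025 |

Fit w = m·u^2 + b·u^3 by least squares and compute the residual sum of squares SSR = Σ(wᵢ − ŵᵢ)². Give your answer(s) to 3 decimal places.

SSR = 1.751

From the data, Σu^2·u^2 = 9044, Σu^2·u^3 = 75614, Σu^3·u^3 = 649820.
And Σu^2·w = -208714, Σu^3·w = -1797862.
det = 9044·649820 − 75614² = 159495084.
m = ((-208714)·649820 − 75614·(-1797862))/159495084 = 26417149/13291257; b = (9044·(-1797862) − 75614·(-208714))/159495084 = -5692423/1898751.
Residuals: -90074/108059, 46185/4430419, 580872/632917, -2049975/4430419; SSR = 7759138/4430419.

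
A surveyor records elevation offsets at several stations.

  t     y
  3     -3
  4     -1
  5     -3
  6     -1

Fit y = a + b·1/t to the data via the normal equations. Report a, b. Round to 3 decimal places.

a = -0.242, b = -7.401

Normal-equation sums: Σ1 = 4, Σ1/t = 19/20, Σ1/t·1/t = 869/3600.
Right-hand side: Σy = -8, Σ1/t·y = -121/60.
So MᵀM·[a, b]ᵀ = Mᵀy: [[4, 19/20]; [19/20, 869/3600]]·[a, b]ᵀ = [-8, -121/60]ᵀ.
Δ = 4·(869/3600) − (19/20)² = 227/3600.
a = ((-8)·(869/3600) − (19/20)·(-121/60))/(227/3600) = -55/227; b = (4·(-121/60) − (19/20)·(-8))/(227/3600) = -1680/227.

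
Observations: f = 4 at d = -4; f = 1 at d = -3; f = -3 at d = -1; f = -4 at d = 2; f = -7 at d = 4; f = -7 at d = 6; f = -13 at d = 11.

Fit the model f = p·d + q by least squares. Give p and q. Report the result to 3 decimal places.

With design matrix M, MᵀM = [[203, 15]; [15, 7]] and Mᵀf = [-237, -29]ᵀ.
Δ = 203·7 − 15² = 1196.
p = ((-237)·7 − 15·(-29))/1196 = -306/299; q = (203·(-29) − 15·(-237))/1196 = -583/299.

p = -1.023, q = -1.950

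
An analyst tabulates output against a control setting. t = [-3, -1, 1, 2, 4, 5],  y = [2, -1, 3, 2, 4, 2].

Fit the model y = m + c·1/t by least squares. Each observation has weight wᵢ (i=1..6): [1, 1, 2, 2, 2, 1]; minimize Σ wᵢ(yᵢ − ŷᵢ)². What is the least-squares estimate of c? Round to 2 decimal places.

c = 1.65

Sums needed: Σwᵢ·1 = 9, Σwᵢ·1/t = 71/30, Σwᵢ·1/t·1/t = 6797/1800.
And Σwᵢ·y = 21, Σwᵢ·1/t·y = 161/15.
So XᵀWX·[m, c]ᵀ = XᵀWy: [[9, 71/30]; [71/30, 6797/1800]]·[m, c]ᵀ = [21, 161/15]ᵀ.
Δ = 9·(6797/1800) − (71/30)² = 51091/1800.
m = (21·(6797/1800) − (71/30)·(161/15))/(51091/1800) = 97013/51091; c = (9·(161/15) − (71/30)·21)/(51091/1800) = 84420/51091.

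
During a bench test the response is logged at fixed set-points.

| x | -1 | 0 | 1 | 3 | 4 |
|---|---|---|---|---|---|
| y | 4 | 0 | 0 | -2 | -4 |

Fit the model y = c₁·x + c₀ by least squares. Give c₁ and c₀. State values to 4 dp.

c₁ = -1.3488, c₀ = 1.4884

From the data, Σx·x = 27, Σx = 7, Σ1 = 5.
Moment sums: Σx·y = -26, Σy = -2.
Determinant 27·5 − 7² = 86.
c₁ = ((-26)·5 − 7·(-2))/86 = -58/43; c₀ = (27·(-2) − 7·(-26))/86 = 64/43.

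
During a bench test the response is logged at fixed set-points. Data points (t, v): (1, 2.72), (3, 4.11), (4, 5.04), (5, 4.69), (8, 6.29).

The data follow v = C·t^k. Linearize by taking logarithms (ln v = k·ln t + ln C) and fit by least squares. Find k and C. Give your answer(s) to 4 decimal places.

Linearized form: ln v = k·ln t + ln C. From the 5 transformed points,
AᵀA = [[10.0431, 6.1738]; [6.1738, 5]], rhs = [10.1063, 7.4159]ᵀ  (here Σln t = 6.1738, Σ(ln t)² = 10.0431, Σln v = 7.4159, Σln t·ln v = 10.1063).
Slope k = (n·Σln t·ln v − Σln t·Σln v)/(n·Σ(ln t)² − (Σln t)²) = (5·10.1063 − 6.1738·7.4159)/12.1000 = 0.39236; ln C = (Σln v − k·Σln t)/n = 0.99870, so C = exp(0.99870) = 2.71475.

k = 0.3924, C = 2.7148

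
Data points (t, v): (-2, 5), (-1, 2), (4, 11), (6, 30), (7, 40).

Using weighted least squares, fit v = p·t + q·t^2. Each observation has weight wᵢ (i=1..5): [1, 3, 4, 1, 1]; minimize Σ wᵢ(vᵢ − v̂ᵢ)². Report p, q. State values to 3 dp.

Forming MᵀWM = [[156, 804]; [804, 4740]] and MᵀWv = [620, 3770]ᵀ gives MᵀWM·[p, q]ᵀ = MᵀWv.
Eliminating q: 4740·(row 1) − 804·(row 2) gives 93024·p = 4740·620 − 804·3770 = -92280, so p = -3845/3876.
Then q = (3770 − 804·(-3845/3876))/4740 = 1245/1292.

p = -0.992, q = 0.964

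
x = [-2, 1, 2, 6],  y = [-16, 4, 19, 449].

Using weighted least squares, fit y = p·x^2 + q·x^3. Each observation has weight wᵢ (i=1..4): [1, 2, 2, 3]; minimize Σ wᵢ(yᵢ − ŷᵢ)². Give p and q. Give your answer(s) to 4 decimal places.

p = 0.4359, q = 2.0063

Forming MᵀWM = [[3938, 23362]; [23362, 140162]] and MᵀWy = [48588, 291392]ᵀ gives MᵀWM·[p, q]ᵀ = MᵀWy.
Eliminating q: 140162·(row 1) − 23362·(row 2) gives 6174912·p = 140162·48588 − 23362·291392 = 2691352, so p = 336419/771864.
Then q = (291392 − 23362·(336419/771864))/140162 = 1548605/771864.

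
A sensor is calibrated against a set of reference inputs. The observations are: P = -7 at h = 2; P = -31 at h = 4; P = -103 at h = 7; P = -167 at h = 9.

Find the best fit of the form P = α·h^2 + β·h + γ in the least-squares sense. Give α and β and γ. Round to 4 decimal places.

The normal system AᵀA·[α, β, γ]ᵀ = AᵀP is [[9234, 1144, 150]; [1144, 150, 22]; [150, 22, 4]]·[α, β, γ]ᵀ = [-19098, -2362, -308]ᵀ.
Solving the 3×3 system (Gaussian elimination) gives α = -2, β = -30/29, γ = 107/29.

α = -2.0000, β = -1.0345, γ = 3.6897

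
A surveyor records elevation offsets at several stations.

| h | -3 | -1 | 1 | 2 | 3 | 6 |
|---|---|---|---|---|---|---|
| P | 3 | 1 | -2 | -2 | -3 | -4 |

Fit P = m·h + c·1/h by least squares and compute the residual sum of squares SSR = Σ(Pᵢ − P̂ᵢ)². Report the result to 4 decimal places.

SSR = 1.3406

With design matrix X, XᵀX = [[60, 6]; [6, 5/2]] and XᵀP = [-49, -20/3]ᵀ.
det = 60·(5/2) − 6² = 114.
m = ((-49)·(5/2) − 6·(-20/3))/114 = -55/76; c = (60·(-20/3) − 6·(-49))/114 = -53/57.
Residuals: 355/684, -149/228, -79/228, -5/57, -355/684, 85/171; SSR = 917/684.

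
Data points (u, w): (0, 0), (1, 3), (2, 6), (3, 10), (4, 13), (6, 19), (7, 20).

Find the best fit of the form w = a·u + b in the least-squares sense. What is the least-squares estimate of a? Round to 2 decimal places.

a = 2.99

From the data, Σu·u = 115, Σu = 23, Σ1 = 7.
For Xᵀw: Σu·w = 351, Σw = 71.
Normal equations: [[115, 23]; [23, 7]]·[a, b]ᵀ = [351, 71]ᵀ.
Determinant 115·7 − 23² = 276.
a = (351·7 − 23·71)/276 = 206/69; b = (115·71 − 23·351)/276 = 1/3.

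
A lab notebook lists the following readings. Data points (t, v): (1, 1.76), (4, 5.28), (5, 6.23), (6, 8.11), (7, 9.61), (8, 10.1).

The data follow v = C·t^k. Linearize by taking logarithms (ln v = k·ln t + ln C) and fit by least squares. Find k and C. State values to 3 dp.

Let Y = ln v. Fitting Y = k·ln t + ln C by least squares:
AᵀA = [[15.8331, 8.8128]; [8.8128, 6]], rhs = [18.2133, 10.7271]ᵀ  (here Σln t = 8.8128, Σ(ln t)² = 15.8331, Σln v = 10.7271, Σln t·ln v = 18.2133).
Slope k = (n·Σln t·ln v − Σln t·Σln v)/(n·Σ(ln t)² − (Σln t)²) = (6·18.2133 − 8.8128·10.7271)/17.3327 = 0.85064; ln C = (Σln v − k·Σln t)/n = 0.53842, so C = exp(0.53842) = 1.71329.

k = 0.851, C = 1.713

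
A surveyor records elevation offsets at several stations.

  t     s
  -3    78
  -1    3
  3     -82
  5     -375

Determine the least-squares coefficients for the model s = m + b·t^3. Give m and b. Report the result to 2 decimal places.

Compute the Gram sums: Σ1 = 4, Σt^3 = 124, Σt^3·t^3 = 17084.
For Xᵀs: Σs = -376, Σt^3·s = -51198.
Determinant 4·17084 − 124² = 52960.
m = ((-376)·17084 − 124·(-51198))/52960 = -9379/6620; b = (4·(-51198) − 124·(-376))/52960 = -19771/6620.

m = -1.42, b = -2.99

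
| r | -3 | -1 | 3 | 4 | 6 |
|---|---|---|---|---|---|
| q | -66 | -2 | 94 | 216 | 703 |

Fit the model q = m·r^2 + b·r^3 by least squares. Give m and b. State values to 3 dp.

The normal equations are: 1715·m + 8799·b = 29014;  8799·m + 52211·b = 169994.
(Σr^2·r^2 = 1715, Σr^2·r^3 = 8799, Σr^3·r^3 = 52211, Σr^2·q = 29014, Σr^3·q = 169994.)
Δ = 1715·52211 − 8799² = 12119464.
m = (29014·52211 − 8799·169994)/12119464 = 4768187/3029866; b = (1715·169994 − 8799·29014)/12119464 = 1294483/432838.

m = 1.574, b = 2.991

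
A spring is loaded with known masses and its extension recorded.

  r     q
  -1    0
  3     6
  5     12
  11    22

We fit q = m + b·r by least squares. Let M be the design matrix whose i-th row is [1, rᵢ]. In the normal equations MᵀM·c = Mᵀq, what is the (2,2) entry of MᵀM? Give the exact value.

Row 2 ↔ basis r, column 2 ↔ basis r, so (MᵀM)_{2,2} = Σᵢ (r)·(r) = (-1)·(-1) + (3)·(3) + (5)·(5) + (11)·(11) = 156.

156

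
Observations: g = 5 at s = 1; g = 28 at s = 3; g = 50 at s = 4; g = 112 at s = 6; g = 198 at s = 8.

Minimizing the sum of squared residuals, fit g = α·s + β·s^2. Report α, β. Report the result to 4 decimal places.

With design matrix X, XᵀX = [[126, 820]; [820, 5730]] and Xᵀg = [2545, 17761]ᵀ.
Determinant 126·5730 − 820² = 49580.
α = (2545·5730 − 820·17761)/49580 = 1883/4958; β = (126·17761 − 820·2545)/49580 = 75493/24790.

α = 0.3798, β = 3.0453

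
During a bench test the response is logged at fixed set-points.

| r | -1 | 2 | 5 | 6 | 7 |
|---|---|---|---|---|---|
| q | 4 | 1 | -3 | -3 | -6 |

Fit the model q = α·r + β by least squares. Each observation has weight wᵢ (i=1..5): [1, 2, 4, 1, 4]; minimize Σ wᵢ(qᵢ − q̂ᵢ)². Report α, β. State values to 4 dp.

With design matrix A, AᵀWA = [[341, 57]; [57, 12]] and AᵀWq = [-246, -33]ᵀ.
Eliminating β: 12·(row 1) − 57·(row 2) gives 843·α = 12·(-246) − 57·(-33) = -1071, so α = -357/281.
Then β = ((-33) − 57·(-357/281))/12 = 923/281.

α = -1.2705, β = 3.2847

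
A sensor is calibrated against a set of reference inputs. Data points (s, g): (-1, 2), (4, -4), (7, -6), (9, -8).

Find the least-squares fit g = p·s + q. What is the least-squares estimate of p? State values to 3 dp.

p = -0.987

Entries of MᵀM: Σs·s = 147, Σs = 19, Σ1 = 4.
And Σs·g = -132, Σg = -16.
So MᵀM·[p, q]ᵀ = Mᵀg: [[147, 19]; [19, 4]]·[p, q]ᵀ = [-132, -16]ᵀ.
Determinant 147·4 − 19² = 227.
p = ((-132)·4 − 19·(-16))/227 = -224/227; q = (147·(-16) − 19·(-132))/227 = 156/227.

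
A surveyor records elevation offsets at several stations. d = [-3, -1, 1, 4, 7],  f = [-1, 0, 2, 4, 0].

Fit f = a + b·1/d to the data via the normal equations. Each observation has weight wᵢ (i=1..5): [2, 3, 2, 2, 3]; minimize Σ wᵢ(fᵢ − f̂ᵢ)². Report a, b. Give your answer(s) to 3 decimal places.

a = 0.917, b = 1.358

From the data, Σwᵢ·1 = 12, Σwᵢ·1/d = -31/42, Σwᵢ·1/d·1/d = 19081/3528.
And Σwᵢ·f = 10, Σwᵢ·1/d·f = 20/3.
So MᵀWM·[a, b]ᵀ = MᵀWf: [[12, -31/42]; [-31/42, 19081/3528]]·[a, b]ᵀ = [10, 20/3]ᵀ.
Δ = 12·(19081/3528) − (-31/42)² = 113525/1764.
a = (10·(19081/3528) − (-31/42)·(20/3))/(113525/1764) = 20817/22705; b = (12·(20/3) − (-31/42)·10)/(113525/1764) = 30828/22705.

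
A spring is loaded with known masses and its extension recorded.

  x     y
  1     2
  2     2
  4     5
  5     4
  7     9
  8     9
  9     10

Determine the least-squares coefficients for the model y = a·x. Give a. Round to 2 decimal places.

Normal-equation sums: Σx·x = 240.
And Σx·y = 271.
So AᵀA·[a]ᵀ = Aᵀy: [[240]]·[a]ᵀ = [271]ᵀ.
a = 271/240 = 1.12917.

a = 1.13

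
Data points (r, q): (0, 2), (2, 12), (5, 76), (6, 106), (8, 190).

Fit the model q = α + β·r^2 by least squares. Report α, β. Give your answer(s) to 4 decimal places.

Compute the Gram sums: Σ1 = 5, Σr^2 = 129, Σr^2·r^2 = 6033.
Moment sums: Σq = 386, Σr^2·q = 17924.
Normal equations: [[5, 129]; [129, 6033]]·[α, β]ᵀ = [386, 17924]ᵀ.
Eliminating β: 6033·(row 1) − 129·(row 2) gives 13524·α = 6033·386 − 129·17924 = 16542, so α = 2757/2254.
Then β = (17924 − 129·(2757/2254))/6033 = 19913/6762.

α = 1.2232, β = 2.9448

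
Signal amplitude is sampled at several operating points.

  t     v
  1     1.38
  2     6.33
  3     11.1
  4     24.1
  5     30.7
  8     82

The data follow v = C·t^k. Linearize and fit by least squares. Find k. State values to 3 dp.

With ln vᵢ as the transformed response and ln tᵢ as the regressor:
AᵀA = [[10.5236, 6.8669]; [6.8669, 6]], rhs = [23.0095, 15.5875]ᵀ  (here Σln t = 6.8669, Σ(ln t)² = 10.5236, Σln v = 15.5875, Σln t·ln v = 23.0095).
Solving (det = 15.9867): k = 1.94027, ln C = 0.37730.

k = 1.940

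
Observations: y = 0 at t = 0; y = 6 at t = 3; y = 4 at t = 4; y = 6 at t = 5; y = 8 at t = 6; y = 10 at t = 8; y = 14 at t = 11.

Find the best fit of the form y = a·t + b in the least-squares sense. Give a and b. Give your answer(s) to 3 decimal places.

Forming XᵀX = [[271, 37]; [37, 7]] and Xᵀy = [346, 48]ᵀ gives XᵀX·[a, b]ᵀ = Xᵀy.
det = 271·7 − 37² = 528.
a = (346·7 − 37·48)/528 = 323/264; b = (271·48 − 37·346)/528 = 103/264.

a = 1.223, b = 0.390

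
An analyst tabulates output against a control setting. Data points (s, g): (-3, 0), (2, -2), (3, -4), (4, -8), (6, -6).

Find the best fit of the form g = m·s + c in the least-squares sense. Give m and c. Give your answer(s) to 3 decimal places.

m = -0.796, c = -2.088

The normal system AᵀA·[m, c]ᵀ = Aᵀg is [[74, 12]; [12, 5]]·[m, c]ᵀ = [-84, -20]ᵀ.
Eliminating c: 5·(row 1) − 12·(row 2) gives 226·m = 5·(-84) − 12·(-20) = -180, so m = -90/113.
Then c = ((-20) − 12·(-90/113))/5 = -236/113.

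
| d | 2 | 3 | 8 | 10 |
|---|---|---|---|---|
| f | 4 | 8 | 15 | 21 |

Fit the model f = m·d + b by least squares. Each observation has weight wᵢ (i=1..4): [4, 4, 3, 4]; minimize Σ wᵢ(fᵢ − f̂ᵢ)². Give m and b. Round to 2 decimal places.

Setting ∂/∂m … = 0 gives: 644·m + 84·b = 1328;  84·m + 15·b = 177.
(Σwᵢ·d·d = 644, Σwᵢ·d = 84, Σwᵢ·1 = 15, Σwᵢ·d·f = 1328, Σwᵢ·f = 177.)
Δ = 644·15 − 84² = 2604.
m = (1328·15 − 84·177)/2604 = 421/217; b = (644·177 − 84·1328)/2604 = 29/31.

m = 1.94, b = 0.94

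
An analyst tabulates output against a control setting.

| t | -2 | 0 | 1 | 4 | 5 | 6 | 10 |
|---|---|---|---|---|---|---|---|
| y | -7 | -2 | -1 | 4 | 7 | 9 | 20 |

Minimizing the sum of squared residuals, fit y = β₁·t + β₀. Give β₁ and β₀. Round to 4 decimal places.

β₁ = 2.1576, β₀ = -3.1117

XᵀX·[β₁, β₀]ᵀ = Xᵀy reads: 182·β₁ + 24·β₀ = 318;  24·β₁ + 7·β₀ = 30.
Determinant 182·7 − 24² = 698.
β₁ = (318·7 − 24·30)/698 = 753/349; β₀ = (182·30 − 24·318)/698 = -1086/349.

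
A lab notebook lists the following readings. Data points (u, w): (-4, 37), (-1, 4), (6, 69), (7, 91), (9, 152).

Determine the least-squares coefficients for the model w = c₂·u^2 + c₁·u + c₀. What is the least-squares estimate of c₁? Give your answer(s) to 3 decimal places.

Compute the Gram sums: Σu^2·u^2 = 10515, Σu^2·u = 1223, Σu^2 = 183, Σu·u = 183, Σu = 17, Σ1 = 5.
Right-hand side: Σu^2·w = 19851, Σu·w = 2267, Σw = 353.
AᵀA·[c₂, c₁, c₀]ᵀ = Aᵀw becomes [[10515, 1223, 183]; [1223, 183, 17]; [183, 17, 5]]·[c₂, c₁, c₀]ᵀ = [19851, 2267, 353]ᵀ.
Solving the 3×3 system (Gaussian elimination) gives c₂ = 283566/146191, c₁ = -115095/146191, c₀ = 333892/146191.

c₁ = -0.787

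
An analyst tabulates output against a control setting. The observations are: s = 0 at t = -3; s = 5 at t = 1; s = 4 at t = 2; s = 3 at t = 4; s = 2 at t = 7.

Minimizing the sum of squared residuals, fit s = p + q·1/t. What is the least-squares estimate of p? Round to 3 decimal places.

p = 1.605

With design matrix M, MᵀM = [[5, 131/84]; [131/84, 10189/7056]] and Mᵀs = [14, 225/28]ᵀ.
det = 5·(10189/7056) − (131/84)² = 4223/882.
p = (14·(10189/7056) − (131/84)·(225/28))/(4223/882) = 54221/33784; q = (5·(225/28) − (131/84)·14)/(4223/882) = 32361/8446.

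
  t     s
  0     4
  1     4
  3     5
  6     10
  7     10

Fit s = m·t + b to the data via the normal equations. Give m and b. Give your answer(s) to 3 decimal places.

The normal system MᵀM·[m, b]ᵀ = Mᵀs is [[95, 17]; [17, 5]]·[m, b]ᵀ = [149, 33]ᵀ.
Eliminating b: 5·(row 1) − 17·(row 2) gives 186·m = 5·149 − 17·33 = 184, so m = 92/93.
Then b = (33 − 17·(92/93))/5 = 301/93.

m = 0.989, b = 3.237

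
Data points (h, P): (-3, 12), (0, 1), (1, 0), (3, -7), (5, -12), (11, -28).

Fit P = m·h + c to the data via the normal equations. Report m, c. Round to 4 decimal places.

m = -2.8131, c = 2.3039

Forming AᵀA = [[165, 17]; [17, 6]] and AᵀP = [-425, -34]ᵀ gives AᵀA·[m, c]ᵀ = AᵀP.
Determinant 165·6 − 17² = 701.
m = ((-425)·6 − 17·(-34))/701 = -1972/701; c = (165·(-34) − 17·(-425))/701 = 1615/701.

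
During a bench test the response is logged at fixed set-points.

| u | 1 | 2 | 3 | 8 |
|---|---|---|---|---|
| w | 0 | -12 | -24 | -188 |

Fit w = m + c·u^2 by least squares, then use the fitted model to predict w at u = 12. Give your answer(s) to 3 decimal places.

Normal-equation sums: Σ1 = 4, Σu^2 = 78, Σu^2·u^2 = 4194.
Right-hand side: Σw = -224, Σu^2·w = -12296.
Determinant 4·4194 − 78² = 10692.
m = ((-224)·4194 − 78·(-12296))/10692 = 1636/891; c = (4·(-12296) − 78·(-224))/10692 = -7928/2673.
At u = 12: ŵ = (1636/891)·(1) + (-7928/2673)·(144) = -378908/891.

ŵ = -425.262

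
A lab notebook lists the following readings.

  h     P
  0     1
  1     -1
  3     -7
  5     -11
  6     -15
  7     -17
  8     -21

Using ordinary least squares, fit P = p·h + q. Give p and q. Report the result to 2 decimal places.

The normal system AᵀA·[p, q]ᵀ = AᵀP is [[184, 30]; [30, 7]]·[p, q]ᵀ = [-454, -71]ᵀ.
det = 184·7 − 30² = 388.
p = ((-454)·7 − 30·(-71))/388 = -262/97; q = (184·(-71) − 30·(-454))/388 = 139/97.

p = -2.70, q = 1.43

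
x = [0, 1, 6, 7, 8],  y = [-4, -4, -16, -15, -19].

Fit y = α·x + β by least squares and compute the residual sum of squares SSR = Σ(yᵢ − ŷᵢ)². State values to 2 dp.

SSR = 6.40

Compute the Gram sums: Σx·x = 150, Σx = 22, Σ1 = 5.
Right-hand side: Σx·y = -357, Σy = -58.
So AᵀA·[α, β]ᵀ = Aᵀy: [[150, 22]; [22, 5]]·[α, β]ᵀ = [-357, -58]ᵀ.
Δ = 150·5 − 22² = 266.
α = ((-357)·5 − 22·(-58))/266 = -509/266; β = (150·(-58) − 22·(-357))/266 = -423/133.
Residuals: -109/133, 291/266, -178/133, 419/266, -68/133; SSR = 1703/266.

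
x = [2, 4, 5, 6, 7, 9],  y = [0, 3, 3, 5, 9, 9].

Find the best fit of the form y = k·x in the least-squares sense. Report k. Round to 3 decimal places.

k = 0.953

Normal-equation sums: Σx·x = 211.
For Mᵀy: Σx·y = 201.
k = 201/211 = 0.952607.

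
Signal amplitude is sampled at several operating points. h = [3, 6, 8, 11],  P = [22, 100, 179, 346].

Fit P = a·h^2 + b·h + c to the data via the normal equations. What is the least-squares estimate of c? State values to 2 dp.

Normal-equation sums: Σh^2·h^2 = 20114, Σh^2·h = 2086, Σh^2 = 230, Σh·h = 230, Σh = 28, Σ1 = 4.
Right-hand side: Σh^2·P = 57120, Σh·P = 5904, ΣP = 647.
So AᵀA·[a, b, c]ᵀ = AᵀP: [[20114, 2086, 230]; [2086, 230, 28]; [230, 28, 4]]·[a, b, c]ᵀ = [57120, 5904, 647]ᵀ.
Row-reducing yields a = 89/30, b = -557/510, c = -101/85.

c = -1.19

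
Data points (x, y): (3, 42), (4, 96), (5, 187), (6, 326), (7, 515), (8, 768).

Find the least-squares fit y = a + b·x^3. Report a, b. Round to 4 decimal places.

Forming AᵀA = [[6, 1287]; [1287, 446899]] and Aᵀy = [1934, 670930]ᵀ gives AᵀA·[a, b]ᵀ = Aᵀy.
det = 6·446899 − 1287² = 1025025.
a = (1934·446899 − 1287·670930)/1025025 = 815756/1025025; b = (6·670930 − 1287·1934)/1025025 = 512174/341675.

a = 0.7958, b = 1.4990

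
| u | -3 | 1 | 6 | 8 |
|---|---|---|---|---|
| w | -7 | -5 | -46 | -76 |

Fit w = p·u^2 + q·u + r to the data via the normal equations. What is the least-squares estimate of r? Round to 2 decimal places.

r = -2.59

Normal-equation sums: Σu^2·u^2 = 5474, Σu^2·u = 702, Σu^2 = 110, Σu·u = 110, Σu = 12, Σ1 = 4.
Moment sums: Σu^2·w = -6588, Σu·w = -868, Σw = -134.
Normal equations: [[5474, 702, 110]; [702, 110, 12]; [110, 12, 4]]·[p, q, r]ᵀ = [-6588, -868, -134]ᵀ.
Row-reducing yields p = -20735/21421, q = -989/691, r = -55414/21421.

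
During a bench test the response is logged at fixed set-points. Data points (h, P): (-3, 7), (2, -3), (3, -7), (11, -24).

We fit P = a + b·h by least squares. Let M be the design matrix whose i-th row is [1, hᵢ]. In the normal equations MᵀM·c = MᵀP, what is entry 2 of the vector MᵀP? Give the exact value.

-312

Entry 2 ↔ basis h, so (MᵀP)_{2} = Σᵢ (h)·Pᵢ = (-3)·(7) + (2)·(-3) + (3)·(-7) + (11)·(-24) = -312.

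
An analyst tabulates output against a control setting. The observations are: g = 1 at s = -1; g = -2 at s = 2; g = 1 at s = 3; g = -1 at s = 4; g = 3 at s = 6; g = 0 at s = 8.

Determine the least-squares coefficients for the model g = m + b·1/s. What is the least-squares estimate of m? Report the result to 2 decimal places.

Compute the Gram sums: Σ1 = 6, Σ1/s = 3/8, Σ1/s·1/s = 845/576.
For Aᵀg: Σg = 2, Σ1/s·g = -17/12.
Normal equations: [[6, 3/8]; [3/8, 845/576]]·[m, b]ᵀ = [2, -17/12]ᵀ.
Eliminating b: (845/576)·(row 1) − (3/8)·(row 2) gives (1663/192)·m = (845/576)·2 − (3/8)·(-17/12) = 499/144, so m = 1996/4989.
Then b = ((-17/12) − (3/8)·(1996/4989))/(845/576) = -1776/1663.

m = 0.40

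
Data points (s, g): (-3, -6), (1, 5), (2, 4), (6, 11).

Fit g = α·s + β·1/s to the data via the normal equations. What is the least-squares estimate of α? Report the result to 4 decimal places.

α = 1.7100

The normal equations are: 50·α + 4·β = 97;  4·α + (25/18)·β = 65/6.
(Σs·s = 50, Σs·1/s = 4, Σ1/s·1/s = 25/18, Σs·g = 97, Σ1/s·g = 65/6.)
det = 50·(25/18) − 4² = 481/9.
α = (97·(25/18) − 4·(65/6))/(481/9) = 1645/962; β = (50·(65/6) − 4·97)/(481/9) = 1383/481.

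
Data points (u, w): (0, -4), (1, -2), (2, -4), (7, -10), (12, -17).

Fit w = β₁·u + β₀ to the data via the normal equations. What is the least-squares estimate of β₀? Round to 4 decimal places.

With design matrix A, AᵀA = [[198, 22]; [22, 5]] and Aᵀw = [-284, -37]ᵀ.
Eliminating β₀: 5·(row 1) − 22·(row 2) gives 506·β₁ = 5·(-284) − 22·(-37) = -606, so β₁ = -303/253.
Then β₀ = ((-37) − 22·(-303/253))/5 = -49/23.

β₀ = -2.1304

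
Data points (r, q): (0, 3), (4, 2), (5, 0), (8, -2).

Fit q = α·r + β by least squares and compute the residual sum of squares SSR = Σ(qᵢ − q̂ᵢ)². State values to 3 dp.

SSR = 1.603

The normal equations are: 105·α + 17·β = -8;  17·α + 4·β = 3.
(Σr·r = 105, Σr = 17, Σ1 = 4, Σr·q = -8, Σq = 3.)
Determinant 105·4 − 17² = 131.
α = ((-8)·4 − 17·3)/131 = -83/131; β = (105·3 − 17·(-8))/131 = 451/131.
Residuals: -58/131, 143/131, -36/131, -49/131; SSR = 210/131.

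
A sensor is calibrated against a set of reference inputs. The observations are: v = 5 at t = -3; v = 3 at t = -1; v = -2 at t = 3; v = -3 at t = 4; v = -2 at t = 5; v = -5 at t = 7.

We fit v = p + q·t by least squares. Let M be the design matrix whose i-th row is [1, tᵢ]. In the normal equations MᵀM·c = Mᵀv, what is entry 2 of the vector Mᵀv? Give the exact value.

Entry 2 ↔ basis t, so (Mᵀv)_{2} = Σᵢ (t)·vᵢ = (-3)·(5) + (-1)·(3) + (3)·(-2) + (4)·(-3) + (5)·(-2) + (7)·(-5) = -81.

-81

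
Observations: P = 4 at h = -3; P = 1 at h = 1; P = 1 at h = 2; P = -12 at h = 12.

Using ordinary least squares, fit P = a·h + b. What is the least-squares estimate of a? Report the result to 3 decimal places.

a = -1.107

The normal equations are: 158·a + 12·b = -153;  12·a + 4·b = -6.
(Σh·h = 158, Σh = 12, Σ1 = 4, Σh·P = -153, ΣP = -6.)
Δ = 158·4 − 12² = 488.
a = ((-153)·4 − 12·(-6))/488 = -135/122; b = (158·(-6) − 12·(-153))/488 = 111/61.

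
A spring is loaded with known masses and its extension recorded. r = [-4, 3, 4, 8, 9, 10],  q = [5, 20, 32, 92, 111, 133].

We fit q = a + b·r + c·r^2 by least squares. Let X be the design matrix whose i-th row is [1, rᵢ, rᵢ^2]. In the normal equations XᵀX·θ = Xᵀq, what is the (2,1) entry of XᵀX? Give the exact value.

30

Row 2 ↔ basis r, column 1 ↔ basis 1, so (XᵀX)_{2,1} = Σᵢ r = (-4)·(1) + (3)·(1) + (4)·(1) + (8)·(1) + (9)·(1) + (10)·(1) = 30.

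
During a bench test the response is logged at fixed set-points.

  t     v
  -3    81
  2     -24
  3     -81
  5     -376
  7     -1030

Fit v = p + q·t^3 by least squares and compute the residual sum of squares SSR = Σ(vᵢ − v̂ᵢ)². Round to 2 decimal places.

SSR = 0.34

The normal system MᵀM·[p, q]ᵀ = Mᵀv is [[5, 476]; [476, 134796]]·[p, q]ᵀ = [-1430, -404856]ᵀ.
Determinant 5·134796 − 476² = 447404.
p = ((-1430)·134796 − 476·(-404856))/447404 = -11706/111851; q = (5·(-404856) − 476·(-1430))/447404 = -335900/111851.
Residuals: 2337/111851, 14482/111851, 21075/111851, -56770/111851, 18876/111851; SSR = 37894/111851.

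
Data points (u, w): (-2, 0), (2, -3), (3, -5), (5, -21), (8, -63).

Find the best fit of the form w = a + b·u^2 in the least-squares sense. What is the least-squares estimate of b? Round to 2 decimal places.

Forming MᵀM = [[5, 106]; [106, 4834]] and Mᵀw = [-92, -4614]ᵀ gives MᵀM·[a, b]ᵀ = Mᵀw.
Eliminating b: 4834·(row 1) − 106·(row 2) gives 12934·a = 4834·(-92) − 106·(-4614) = 44356, so a = 22178/6467.
Then b = ((-4614) − 106·(22178/6467))/4834 = -6659/6467.

b = -1.03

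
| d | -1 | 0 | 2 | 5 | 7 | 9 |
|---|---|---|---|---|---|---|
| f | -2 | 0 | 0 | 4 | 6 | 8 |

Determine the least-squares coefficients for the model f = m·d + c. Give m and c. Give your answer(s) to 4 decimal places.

Setting ∂/∂m … = 0 gives: 160·m + 22·c = 136;  22·m + 6·c = 16.
Δ = 160·6 − 22² = 476.
m = (136·6 − 22·16)/476 = 116/119; c = (160·16 − 22·136)/476 = -108/119.

m = 0.9748, c = -0.9076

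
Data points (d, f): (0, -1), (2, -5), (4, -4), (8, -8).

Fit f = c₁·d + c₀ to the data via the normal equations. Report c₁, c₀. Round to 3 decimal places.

Sums needed: Σd·d = 84, Σd = 14, Σ1 = 4.
For Xᵀf: Σd·f = -90, Σf = -18.
Normal equations: [[84, 14]; [14, 4]]·[c₁, c₀]ᵀ = [-90, -18]ᵀ.
det = 84·4 − 14² = 140.
c₁ = ((-90)·4 − 14·(-18))/140 = -27/35; c₀ = (84·(-18) − 14·(-90))/140 = -9/5.

c₁ = -0.771, c₀ = -1.800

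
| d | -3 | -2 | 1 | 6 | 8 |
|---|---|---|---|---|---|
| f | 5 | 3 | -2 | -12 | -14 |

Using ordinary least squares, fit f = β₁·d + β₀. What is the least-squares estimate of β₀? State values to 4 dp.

β₀ = -0.4468

Sums needed: Σd·d = 114, Σd = 10, Σ1 = 5.
And Σd·f = -207, Σf = -20.
det = 114·5 − 10² = 470.
β₁ = ((-207)·5 − 10·(-20))/470 = -167/94; β₀ = (114·(-20) − 10·(-207))/470 = -21/47.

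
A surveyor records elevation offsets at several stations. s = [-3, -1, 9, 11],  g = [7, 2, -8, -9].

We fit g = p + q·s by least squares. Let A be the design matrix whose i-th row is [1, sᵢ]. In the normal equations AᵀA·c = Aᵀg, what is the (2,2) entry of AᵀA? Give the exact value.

212

Row 2 ↔ basis s, column 2 ↔ basis s, so (AᵀA)_{2,2} = Σᵢ (s)·(s) = (-3)·(-3) + (-1)·(-1) + (9)·(9) + (11)·(11) = 212.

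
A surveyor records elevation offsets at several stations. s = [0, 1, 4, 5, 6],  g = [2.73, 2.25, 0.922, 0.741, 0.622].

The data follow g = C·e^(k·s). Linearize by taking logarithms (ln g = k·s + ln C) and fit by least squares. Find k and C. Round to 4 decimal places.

k = -0.2587, C = 2.7720

Taking logs, ln g = k·s + ln C, so regress ln g on s.
Σs = 16.0000, Σ(s)² = 78.0000, Σln g = 0.9595, Σs·ln g = -3.8616.
Equations: 78.0000·k + 16.0000·ln C = -3.8616;  16.0000·k + 5·ln C = 0.9595.
Solving (det = 134.0000): k = -0.25865, ln C = 1.01957, so C = exp(1.01957) = 2.77200.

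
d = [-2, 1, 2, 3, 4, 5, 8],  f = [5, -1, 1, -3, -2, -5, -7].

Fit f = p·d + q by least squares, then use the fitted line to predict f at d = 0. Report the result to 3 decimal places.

The normal system MᵀM·[p, q]ᵀ = Mᵀf is [[123, 21]; [21, 7]]·[p, q]ᵀ = [-107, -12]ᵀ.
Eliminating q: 7·(row 1) − 21·(row 2) gives 420·p = 7·(-107) − 21·(-12) = -497, so p = -71/60.
Then q = ((-12) − 21·(-71/60))/7 = 257/140.
At d = 0: f̂ = (-71/60)·(0) + (257/140)·(1) = 257/140.

f̂ = 1.836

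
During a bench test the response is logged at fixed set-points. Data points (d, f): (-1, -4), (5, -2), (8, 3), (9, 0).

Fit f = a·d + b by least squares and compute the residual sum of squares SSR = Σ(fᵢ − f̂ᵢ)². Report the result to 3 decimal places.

SSR = 8.000

Normal-equation sums: Σd·d = 171, Σd = 21, Σ1 = 4.
Moment sums: Σd·f = 18, Σf = -3.
So AᵀA·[a, b]ᵀ = Aᵀf: [[171, 21]; [21, 4]]·[a, b]ᵀ = [18, -3]ᵀ.
Eliminating b: 4·(row 1) − 21·(row 2) gives 243·a = 4·18 − 21·(-3) = 135, so a = 5/9.
Then b = ((-3) − 21·(5/9))/4 = -11/3.
Residuals: 2/9, -10/9, 20/9, -4/3; SSR = 8.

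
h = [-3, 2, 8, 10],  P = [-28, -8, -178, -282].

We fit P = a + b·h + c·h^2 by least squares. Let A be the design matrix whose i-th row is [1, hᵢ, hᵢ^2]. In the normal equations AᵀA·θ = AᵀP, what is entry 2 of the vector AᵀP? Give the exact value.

Entry 2 ↔ basis h, so (AᵀP)_{2} = Σᵢ (h)·Pᵢ = (-3)·(-28) + (2)·(-8) + (8)·(-178) + (10)·(-282) = -4176.

-4176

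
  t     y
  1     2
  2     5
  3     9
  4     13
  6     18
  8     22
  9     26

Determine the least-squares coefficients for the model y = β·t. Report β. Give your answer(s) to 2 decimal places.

β = 2.89

Setting ∂/∂β … = 0 gives: 211·β = 609.
Hence β = 609 / 211 ≈ 2.88626.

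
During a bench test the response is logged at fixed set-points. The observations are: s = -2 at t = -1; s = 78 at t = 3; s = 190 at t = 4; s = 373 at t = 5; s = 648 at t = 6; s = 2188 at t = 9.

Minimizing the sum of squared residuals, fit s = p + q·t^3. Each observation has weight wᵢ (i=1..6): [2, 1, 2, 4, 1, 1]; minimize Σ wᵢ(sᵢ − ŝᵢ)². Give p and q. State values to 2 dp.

p = -1.49, q = 3.00

From the data, Σwᵢ·1 = 11, Σwᵢ·t^3 = 1598, Σwᵢ·t^3·t^3 = 649520.
Moment sums: Σwᵢ·s = 4782, Σwᵢ·t^3·s = 1947950.
Eliminating q: 649520·(row 1) − 1598·(row 2) gives 4591116·p = 649520·4782 − 1598·1947950 = -6819460, so p = -1704865/1147779.
Then q = (1947950 − 1598·(-1704865/1147779))/649520 = 6892907/2295558.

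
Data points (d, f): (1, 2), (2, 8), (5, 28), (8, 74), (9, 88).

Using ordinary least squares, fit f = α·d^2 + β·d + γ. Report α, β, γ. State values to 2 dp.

α = 1.02, β = 0.61, γ = 1.14

The normal system XᵀX·[α, β, γ]ᵀ = Xᵀf is [[11299, 1375, 175]; [1375, 175, 25]; [175, 25, 5]]·[α, β, γ]ᵀ = [12598, 1542, 200]ᵀ.
Inverting the 3×3 Gram matrix, [α, β, γ]ᵀ = [89/87, 1327/2175, 166/145]ᵀ.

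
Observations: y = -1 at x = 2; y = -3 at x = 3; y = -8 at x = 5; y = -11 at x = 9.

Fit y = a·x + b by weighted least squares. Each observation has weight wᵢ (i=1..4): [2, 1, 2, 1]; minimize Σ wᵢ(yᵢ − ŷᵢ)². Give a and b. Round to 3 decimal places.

Compute the Gram sums: Σwᵢ·x·x = 148, Σwᵢ·x = 26, Σwᵢ·1 = 6.
Moment sums: Σwᵢ·x·y = -192, Σwᵢ·y = -32.
det = 148·6 − 26² = 212.
a = ((-192)·6 − 26·(-32))/212 = -80/53; b = (148·(-32) − 26·(-192))/212 = 64/53.

a = -1.509, b = 1.208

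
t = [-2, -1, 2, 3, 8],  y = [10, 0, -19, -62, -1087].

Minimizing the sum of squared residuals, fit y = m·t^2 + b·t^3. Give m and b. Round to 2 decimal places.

Forming MᵀM = [[4210, 33010]; [33010, 263002]] and Mᵀy = [-70162, -558450]ᵀ gives MᵀM·[m, b]ᵀ = Mᵀy.
Eliminating b: 263002·(row 1) − 33010·(row 2) gives 17578320·m = 263002·(-70162) − 33010·(-558450) = -18311824, so m = -1144489/1098645.
Then b = ((-558450) − 33010·(-1144489/1098645))/263002 = -437836/219729.

m = -1.04, b = -1.99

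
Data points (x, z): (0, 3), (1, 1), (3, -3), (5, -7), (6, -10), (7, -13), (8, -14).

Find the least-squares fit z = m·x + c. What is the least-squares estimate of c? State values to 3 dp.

Normal-equation sums: Σx·x = 184, Σx = 30, Σ1 = 7.
And Σx·z = -306, Σz = -43.
MᵀM·[m, c]ᵀ = Mᵀz becomes [[184, 30]; [30, 7]]·[m, c]ᵀ = [-306, -43]ᵀ.
Determinant 184·7 − 30² = 388.
m = ((-306)·7 − 30·(-43))/388 = -213/97; c = (184·(-43) − 30·(-306))/388 = 317/97.

c = 3.268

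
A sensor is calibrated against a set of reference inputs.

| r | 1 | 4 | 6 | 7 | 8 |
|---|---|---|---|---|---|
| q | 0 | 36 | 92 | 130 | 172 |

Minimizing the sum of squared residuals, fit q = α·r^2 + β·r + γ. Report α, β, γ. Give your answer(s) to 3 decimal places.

From the data, Σr^2·r^2 = 8050, Σr^2·r = 1136, Σr^2 = 166, Σr·r = 166, Σr = 26, Σ1 = 5.
And Σr^2·q = 21266, Σr·q = 2982, Σq = 430.
XᵀX·[α, β, γ]ᵀ = Xᵀq becomes [[8050, 1136, 166]; [1136, 166, 26]; [166, 26, 5]]·[α, β, γ]ᵀ = [21266, 2982, 430]ᵀ.
Inverting the 3×3 Gram matrix, [α, β, γ]ᵀ = [103/33, -113/33, 2/11]ᵀ.

α = 3.121, β = -3.424, γ = 0.182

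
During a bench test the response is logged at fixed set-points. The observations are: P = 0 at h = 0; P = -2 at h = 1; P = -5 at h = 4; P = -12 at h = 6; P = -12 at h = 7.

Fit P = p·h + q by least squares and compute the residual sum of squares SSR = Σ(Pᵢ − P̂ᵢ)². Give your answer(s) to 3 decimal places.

From the data, Σh·h = 102, Σh = 18, Σ1 = 5.
For XᵀP: Σh·P = -178, ΣP = -31.
Normal equations: [[102, 18]; [18, 5]]·[p, q]ᵀ = [-178, -31]ᵀ.
Eliminating q: 5·(row 1) − 18·(row 2) gives 186·p = 5·(-178) − 18·(-31) = -332, so p = -166/93.
Then q = ((-31) − 18·(-166/93))/5 = 7/31.
Residuals: -7/31, -41/93, 178/93, -47/31, 25/93; SSR = 584/93.

SSR = 6.280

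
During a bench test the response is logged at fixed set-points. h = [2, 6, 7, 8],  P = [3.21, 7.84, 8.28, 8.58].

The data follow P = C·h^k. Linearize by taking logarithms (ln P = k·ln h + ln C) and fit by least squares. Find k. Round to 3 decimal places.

k = 0.740

Taking logs, ln P = k·ln h + ln C, so regress ln P on ln h.
AᵀA = [[11.8015, 6.5103]; [6.5103, 4]], rhs = [13.0810, 7.4888]ᵀ  (here Σln h = 6.5103, Σ(ln h)² = 11.8015, Σln P = 7.4888, Σln h·ln P = 13.0810).
Solving (det = 4.8225): k = 0.74031, ln C = 0.66729.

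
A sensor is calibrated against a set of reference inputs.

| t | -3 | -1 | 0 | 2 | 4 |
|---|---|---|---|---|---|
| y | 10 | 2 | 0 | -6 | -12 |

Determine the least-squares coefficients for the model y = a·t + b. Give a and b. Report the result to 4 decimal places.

a = -3.0685, b = 0.0274

Sums needed: Σt·t = 30, Σt = 2, Σ1 = 5.
And Σt·y = -92, Σy = -6.
Eliminating b: 5·(row 1) − 2·(row 2) gives 146·a = 5·(-92) − 2·(-6) = -448, so a = -224/73.
Then b = ((-6) − 2·(-224/73))/5 = 2/73.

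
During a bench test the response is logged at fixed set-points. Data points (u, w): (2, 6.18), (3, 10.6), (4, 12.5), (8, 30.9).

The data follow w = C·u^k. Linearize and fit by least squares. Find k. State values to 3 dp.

With ln wᵢ as the transformed response and ln uᵢ as the regressor:
Sums: Σln u = 5.2575, Σ(ln u)² = 7.9333, Σln w = 10.1387, Σln u·ln w = 14.4916.
Normal system: [[7.9333, 5.2575]; [5.2575, 4]]·[k, ln C]ᵀ = [14.4916, 10.1387]ᵀ.
Slope k = (n·Σln u·ln w − Σln u·Σln w)/(n·Σ(ln u)² − (Σln u)²) = (4·14.4916 − 5.2575·10.1387)/4.0919 = 1.13940; ln C = (Σln w − k·Σln u)/n = 1.03707.

k = 1.139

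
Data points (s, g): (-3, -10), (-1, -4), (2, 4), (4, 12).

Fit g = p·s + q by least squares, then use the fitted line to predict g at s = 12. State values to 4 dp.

ĝ = 35.7931

Normal-equation sums: Σs·s = 30, Σs = 2, Σ1 = 4.
Right-hand side: Σs·g = 90, Σg = 2.
AᵀA·[p, q]ᵀ = Aᵀg becomes [[30, 2]; [2, 4]]·[p, q]ᵀ = [90, 2]ᵀ.
Determinant 30·4 − 2² = 116.
p = (90·4 − 2·2)/116 = 89/29; q = (30·2 − 2·90)/116 = -30/29.
At s = 12: ĝ = (89/29)·(12) + (-30/29)·(1) = 1038/29.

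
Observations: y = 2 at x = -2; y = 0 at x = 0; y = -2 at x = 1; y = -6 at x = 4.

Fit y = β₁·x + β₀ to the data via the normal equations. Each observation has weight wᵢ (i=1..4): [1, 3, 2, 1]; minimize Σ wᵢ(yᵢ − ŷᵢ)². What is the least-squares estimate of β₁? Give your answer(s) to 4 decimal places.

β₁ = -1.3913

Normal-equation sums: Σwᵢ·x·x = 22, Σwᵢ·x = 4, Σwᵢ·1 = 7.
Moment sums: Σwᵢ·x·y = -32, Σwᵢ·y = -8.
Determinant 22·7 − 4² = 138.
β₁ = ((-32)·7 − 4·(-8))/138 = -32/23; β₀ = (22·(-8) − 4·(-32))/138 = -8/23.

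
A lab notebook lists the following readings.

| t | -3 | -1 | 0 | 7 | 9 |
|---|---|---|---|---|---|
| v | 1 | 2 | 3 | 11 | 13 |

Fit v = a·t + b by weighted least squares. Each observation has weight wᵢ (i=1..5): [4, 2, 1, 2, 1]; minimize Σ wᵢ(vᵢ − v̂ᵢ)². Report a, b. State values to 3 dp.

a = 1.022, b = 3.680

Normal-equation sums: Σwᵢ·t·t = 217, Σwᵢ·t = 9, Σwᵢ·1 = 10.
Moment sums: Σwᵢ·t·v = 255, Σwᵢ·v = 46.
Δ = 217·10 − 9² = 2089.
a = (255·10 − 9·46)/2089 = 2136/2089; b = (217·46 − 9·255)/2089 = 7687/2089.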